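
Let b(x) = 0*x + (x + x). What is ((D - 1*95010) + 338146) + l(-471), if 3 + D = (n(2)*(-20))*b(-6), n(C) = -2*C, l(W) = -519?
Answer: 241654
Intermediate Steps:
b(x) = 2*x (b(x) = 0 + 2*x = 2*x)
D = -963 (D = -3 + (-2*2*(-20))*(2*(-6)) = -3 - 4*(-20)*(-12) = -3 + 80*(-12) = -3 - 960 = -963)
((D - 1*95010) + 338146) + l(-471) = ((-963 - 1*95010) + 338146) - 519 = ((-963 - 95010) + 338146) - 519 = (-95973 + 338146) - 519 = 242173 - 519 = 241654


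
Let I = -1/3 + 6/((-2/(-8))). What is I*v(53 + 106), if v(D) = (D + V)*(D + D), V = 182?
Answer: 2566366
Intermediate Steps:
v(D) = 2*D*(182 + D) (v(D) = (D + 182)*(D + D) = (182 + D)*(2*D) = 2*D*(182 + D))
I = 71/3 (I = -1*1/3 + 6/((-2*(-1/8))) = -1/3 + 6/(1/4) = -1/3 + 6*4 = -1/3 + 24 = 71/3 ≈ 23.667)
I*v(53 + 106) = 71*(2*(53 + 106)*(182 + (53 + 106)))/3 = 71*(2*159*(182 + 159))/3 = 71*(2*159*341)/3 = (71/3)*108438 = 2566366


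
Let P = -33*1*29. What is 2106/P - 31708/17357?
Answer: -22299466/5536883 ≈ -4.0274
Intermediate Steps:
P = -957 (P = -33*29 = -957)
2106/P - 31708/17357 = 2106/(-957) - 31708/17357 = 2106*(-1/957) - 31708*1/17357 = -702/319 - 31708/17357 = -22299466/5536883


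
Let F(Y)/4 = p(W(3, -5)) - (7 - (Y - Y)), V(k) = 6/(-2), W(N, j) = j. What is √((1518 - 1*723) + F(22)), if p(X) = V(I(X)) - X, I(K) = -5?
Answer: 5*√31 ≈ 27.839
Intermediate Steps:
V(k) = -3 (V(k) = 6*(-½) = -3)
p(X) = -3 - X
F(Y) = -20 (F(Y) = 4*((-3 - 1*(-5)) - (7 - (Y - Y))) = 4*((-3 + 5) - (7 - 1*0)) = 4*(2 - (7 + 0)) = 4*(2 - 1*7) = 4*(2 - 7) = 4*(-5) = -20)
√((1518 - 1*723) + F(22)) = √((1518 - 1*723) - 20) = √((1518 - 723) - 20) = √(795 - 20) = √775 = 5*√31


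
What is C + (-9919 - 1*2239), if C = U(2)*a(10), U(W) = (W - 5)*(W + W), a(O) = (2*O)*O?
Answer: -14558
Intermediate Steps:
a(O) = 2*O²
U(W) = 2*W*(-5 + W) (U(W) = (-5 + W)*(2*W) = 2*W*(-5 + W))
C = -2400 (C = (2*2*(-5 + 2))*(2*10²) = (2*2*(-3))*(2*100) = -12*200 = -2400)
C + (-9919 - 1*2239) = -2400 + (-9919 - 1*2239) = -2400 + (-9919 - 2239) = -2400 - 12158 = -14558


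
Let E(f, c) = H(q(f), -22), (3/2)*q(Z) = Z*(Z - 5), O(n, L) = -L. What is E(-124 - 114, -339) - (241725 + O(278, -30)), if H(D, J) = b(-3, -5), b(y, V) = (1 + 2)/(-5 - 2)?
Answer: -1692288/7 ≈ -2.4176e+5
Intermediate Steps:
q(Z) = 2*Z*(-5 + Z)/3 (q(Z) = 2*(Z*(Z - 5))/3 = 2*(Z*(-5 + Z))/3 = 2*Z*(-5 + Z)/3)
b(y, V) = -3/7 (b(y, V) = 3/(-7) = 3*(-1/7) = -3/7)
H(D, J) = -3/7
E(f, c) = -3/7
E(-124 - 114, -339) - (241725 + O(278, -30)) = -3/7 - (241725 - 1*(-30)) = -3/7 - (241725 + 30) = -3/7 - 1*241755 = -3/7 - 241755 = -1692288/7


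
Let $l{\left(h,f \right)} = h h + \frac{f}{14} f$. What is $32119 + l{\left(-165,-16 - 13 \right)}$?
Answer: $\frac{831657}{14} \approx 59404.0$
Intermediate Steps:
$l{\left(h,f \right)} = h^{2} + \frac{f^{2}}{14}$ ($l{\left(h,f \right)} = h^{2} + f \frac{1}{14} f = h^{2} + \frac{f}{14} f = h^{2} + \frac{f^{2}}{14}$)
$32119 + l{\left(-165,-16 - 13 \right)} = 32119 + \left(\left(-165\right)^{2} + \frac{\left(-16 - 13\right)^{2}}{14}\right) = 32119 + \left(27225 + \frac{\left(-16 - 13\right)^{2}}{14}\right) = 32119 + \left(27225 + \frac{\left(-29\right)^{2}}{14}\right) = 32119 + \left(27225 + \frac{1}{14} \cdot 841\right) = 32119 + \left(27225 + \frac{841}{14}\right) = 32119 + \frac{381991}{14} = \frac{831657}{14}$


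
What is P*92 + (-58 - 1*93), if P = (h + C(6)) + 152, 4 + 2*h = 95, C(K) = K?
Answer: 18571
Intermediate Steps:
h = 91/2 (h = -2 + (½)*95 = -2 + 95/2 = 91/2 ≈ 45.500)
P = 407/2 (P = (91/2 + 6) + 152 = 103/2 + 152 = 407/2 ≈ 203.50)
P*92 + (-58 - 1*93) = (407/2)*92 + (-58 - 1*93) = 18722 + (-58 - 93) = 18722 - 151 = 18571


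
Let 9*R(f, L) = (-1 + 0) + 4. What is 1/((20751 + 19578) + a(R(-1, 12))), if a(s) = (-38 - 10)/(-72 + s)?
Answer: 215/8670879 ≈ 2.4796e-5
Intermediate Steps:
R(f, L) = ⅓ (R(f, L) = ((-1 + 0) + 4)/9 = (-1 + 4)/9 = (⅑)*3 = ⅓)
a(s) = -48/(-72 + s)
1/((20751 + 19578) + a(R(-1, 12))) = 1/((20751 + 19578) - 48/(-72 + ⅓)) = 1/(40329 - 48/(-215/3)) = 1/(40329 - 48*(-3/215)) = 1/(40329 + 144/215) = 1/(8670879/215) = 215/8670879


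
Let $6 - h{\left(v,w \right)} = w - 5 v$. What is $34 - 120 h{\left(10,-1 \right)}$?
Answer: $-6806$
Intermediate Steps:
$h{\left(v,w \right)} = 6 - w + 5 v$ ($h{\left(v,w \right)} = 6 - \left(w - 5 v\right) = 6 + \left(- w + 5 v\right) = 6 - w + 5 v$)
$34 - 120 h{\left(10,-1 \right)} = 34 - 120 \left(6 - -1 + 5 \cdot 10\right) = 34 - 120 \left(6 + 1 + 50\right) = 34 - 6840 = -6806$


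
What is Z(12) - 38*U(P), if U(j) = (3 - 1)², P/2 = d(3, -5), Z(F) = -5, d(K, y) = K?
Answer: -157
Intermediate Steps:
P = 6 (P = 2*3 = 6)
U(j) = 4 (U(j) = 2² = 4)
Z(12) - 38*U(P) = -5 - 38*4 = -5 - 152 = -157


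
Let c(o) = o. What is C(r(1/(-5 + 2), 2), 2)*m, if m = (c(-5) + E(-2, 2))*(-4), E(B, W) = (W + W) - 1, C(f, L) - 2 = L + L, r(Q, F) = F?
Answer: 48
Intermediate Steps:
C(f, L) = 2 + 2*L (C(f, L) = 2 + (L + L) = 2 + 2*L)
E(B, W) = -1 + 2*W (E(B, W) = 2*W - 1 = -1 + 2*W)
m = 8 (m = (-5 + (-1 + 2*2))*(-4) = (-5 + (-1 + 4))*(-4) = (-5 + 3)*(-4) = -2*(-4) = 8)
C(r(1/(-5 + 2), 2), 2)*m = (2 + 2*2)*8 = (2 + 4)*8 = 6*8 = 48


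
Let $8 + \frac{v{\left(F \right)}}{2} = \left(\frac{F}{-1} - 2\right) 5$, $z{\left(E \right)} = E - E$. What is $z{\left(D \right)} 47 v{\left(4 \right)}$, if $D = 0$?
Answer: $0$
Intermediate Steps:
$z{\left(E \right)} = 0$
$v{\left(F \right)} = -36 - 10 F$ ($v{\left(F \right)} = -16 + 2 \left(\frac{F}{-1} - 2\right) 5 = -16 + 2 \left(F \left(-1\right) - 2\right) 5 = -16 + 2 \left(- F - 2\right) 5 = -16 + 2 \left(-2 - F\right) 5 = -16 + 2 \left(-10 - 5 F\right) = -16 - \left(20 + 10 F\right) = -36 - 10 F$)
$z{\left(D \right)} 47 v{\left(4 \right)} = 0 \cdot 47 \left(-36 - 40\right) = 0 \left(-36 - 40\right) = 0 \left(-76\right) = 0$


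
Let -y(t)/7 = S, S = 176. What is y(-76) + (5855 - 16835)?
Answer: -12212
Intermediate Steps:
y(t) = -1232 (y(t) = -7*176 = -1232)
y(-76) + (5855 - 16835) = -1232 + (5855 - 16835) = -1232 - 10980 = -12212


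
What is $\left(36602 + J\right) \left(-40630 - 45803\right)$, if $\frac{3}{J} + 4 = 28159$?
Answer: $- \frac{29690580036843}{9385} \approx -3.1636 \cdot 10^{9}$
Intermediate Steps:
$J = \frac{1}{9385}$ ($J = \frac{3}{-4 + 28159} = \frac{3}{28155} = 3 \cdot \frac{1}{28155} = \frac{1}{9385} \approx 0.00010655$)
$\left(36602 + J\right) \left(-40630 - 45803\right) = \left(36602 + \frac{1}{9385}\right) \left(-40630 - 45803\right) = \frac{343509771 \left(-40630 - 45803\right)}{9385} = \frac{343509771}{9385} \left(-86433\right) = - \frac{29690580036843}{9385}$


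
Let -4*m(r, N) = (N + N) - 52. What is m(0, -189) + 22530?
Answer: 45275/2 ≈ 22638.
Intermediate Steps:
m(r, N) = 13 - N/2 (m(r, N) = -((N + N) - 52)/4 = -(2*N - 52)/4 = -(-52 + 2*N)/4 = 13 - N/2)
m(0, -189) + 22530 = (13 - ½*(-189)) + 22530 = (13 + 189/2) + 22530 = 215/2 + 22530 = 45275/2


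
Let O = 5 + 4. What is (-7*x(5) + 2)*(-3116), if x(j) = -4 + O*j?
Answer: 888060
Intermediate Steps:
O = 9
x(j) = -4 + 9*j
(-7*x(5) + 2)*(-3116) = (-7*(-4 + 9*5) + 2)*(-3116) = (-7*(-4 + 45) + 2)*(-3116) = (-7*41 + 2)*(-3116) = (-287 + 2)*(-3116) = -285*(-3116) = 888060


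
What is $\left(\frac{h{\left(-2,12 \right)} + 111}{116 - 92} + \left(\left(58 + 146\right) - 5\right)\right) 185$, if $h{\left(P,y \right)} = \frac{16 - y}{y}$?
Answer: $\frac{1356235}{36} \approx 37673.0$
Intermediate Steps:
$h{\left(P,y \right)} = \frac{16 - y}{y}$
$\left(\frac{h{\left(-2,12 \right)} + 111}{116 - 92} + \left(\left(58 + 146\right) - 5\right)\right) 185 = \left(\frac{\frac{16 - 12}{12} + 111}{116 - 92} + \left(\left(58 + 146\right) - 5\right)\right) 185 = \left(\frac{\frac{16 - 12}{12} + 111}{24} + \left(204 - 5\right)\right) 185 = \left(\left(\frac{1}{12} \cdot 4 + 111\right) \frac{1}{24} + 199\right) 185 = \left(\left(\frac{1}{3} + 111\right) \frac{1}{24} + 199\right) 185 = \left(\frac{334}{3} \cdot \frac{1}{24} + 199\right) 185 = \left(\frac{167}{36} + 199\right) 185 = \frac{7331}{36} \cdot 185 = \frac{1356235}{36}$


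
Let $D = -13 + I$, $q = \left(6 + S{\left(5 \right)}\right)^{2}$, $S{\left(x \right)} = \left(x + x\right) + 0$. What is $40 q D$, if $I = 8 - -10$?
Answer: $51200$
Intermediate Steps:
$S{\left(x \right)} = 2 x$ ($S{\left(x \right)} = 2 x + 0 = 2 x$)
$I = 18$ ($I = 8 + 10 = 18$)
$q = 256$ ($q = \left(6 + 2 \cdot 5\right)^{2} = \left(6 + 10\right)^{2} = 16^{2} = 256$)
$D = 5$ ($D = -13 + 18 = 5$)
$40 q D = 40 \cdot 256 \cdot 5 = 10240 \cdot 5 = 51200$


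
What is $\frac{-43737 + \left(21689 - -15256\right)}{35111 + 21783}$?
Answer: $- \frac{3396}{28447} \approx -0.11938$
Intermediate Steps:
$\frac{-43737 + \left(21689 - -15256\right)}{35111 + 21783} = \frac{-43737 + \left(21689 + 15256\right)}{56894} = \left(-43737 + 36945\right) \frac{1}{56894} = \left(-6792\right) \frac{1}{56894} = - \frac{3396}{28447}$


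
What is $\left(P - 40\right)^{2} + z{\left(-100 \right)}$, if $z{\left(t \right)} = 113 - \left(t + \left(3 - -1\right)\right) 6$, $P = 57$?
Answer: $978$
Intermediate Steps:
$z{\left(t \right)} = 89 - 6 t$ ($z{\left(t \right)} = 113 - \left(t + \left(3 + 1\right)\right) 6 = 113 - \left(t + 4\right) 6 = 113 - \left(4 + t\right) 6 = 113 - \left(24 + 6 t\right) = 89 - 6 t$)
$\left(P - 40\right)^{2} + z{\left(-100 \right)} = \left(57 - 40\right)^{2} + \left(89 - -600\right) = 17^{2} + \left(89 + 600\right) = 289 + 689 = 978$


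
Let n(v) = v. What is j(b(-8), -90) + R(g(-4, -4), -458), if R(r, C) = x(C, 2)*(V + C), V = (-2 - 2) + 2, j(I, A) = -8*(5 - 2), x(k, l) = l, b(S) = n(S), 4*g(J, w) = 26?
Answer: -944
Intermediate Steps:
g(J, w) = 13/2 (g(J, w) = (¼)*26 = 13/2)
b(S) = S
j(I, A) = -24 (j(I, A) = -8*3 = -24)
V = -2 (V = -4 + 2 = -2)
R(r, C) = -4 + 2*C (R(r, C) = 2*(-2 + C) = -4 + 2*C)
j(b(-8), -90) + R(g(-4, -4), -458) = -24 + (-4 + 2*(-458)) = -24 + (-4 - 916) = -24 - 920 = -944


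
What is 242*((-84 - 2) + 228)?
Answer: 34364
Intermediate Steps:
242*((-84 - 2) + 228) = 242*(-86 + 228) = 242*142 = 34364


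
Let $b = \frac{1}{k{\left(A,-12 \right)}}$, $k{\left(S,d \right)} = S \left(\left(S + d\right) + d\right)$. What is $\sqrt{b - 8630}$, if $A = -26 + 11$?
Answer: $\frac{i \sqrt{328155685}}{195} \approx 92.898 i$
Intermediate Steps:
$A = -15$
$k{\left(S,d \right)} = S \left(S + 2 d\right)$
$b = \frac{1}{585}$ ($b = \frac{1}{\left(-15\right) \left(-15 + 2 \left(-12\right)\right)} = \frac{1}{\left(-15\right) \left(-15 - 24\right)} = \frac{1}{\left(-15\right) \left(-39\right)} = \frac{1}{585} \approx 0.0017094$)
$\sqrt{b - 8630} = \sqrt{\frac{1}{585} - 8630} = \sqrt{- \frac{5048549}{585}} = \frac{i \sqrt{328155685}}{195}$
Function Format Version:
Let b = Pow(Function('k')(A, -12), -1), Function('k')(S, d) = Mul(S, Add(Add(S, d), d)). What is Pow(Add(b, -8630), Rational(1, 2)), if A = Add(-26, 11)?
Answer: Mul(Rational(1, 195), I, Pow(328155685, Rational(1, 2))) ≈ Mul(92.898, I)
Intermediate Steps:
A = -15
Function('k')(S, d) = Mul(S, Add(S, Mul(2, d)))
b = Rational(1, 585) (b = Pow(Mul(-15, Add(-15, Mul(2, -12))), -1) = Pow(Mul(-15, Add(-15, -24)), -1) = Pow(Mul(-15, -39), -1) = Pow(585, -1) = Rational(1, 585) ≈ 0.0017094)
Pow(Add(b, -8630), Rational(1, 2)) = Pow(Add(Rational(1, 585), -8630), Rational(1, 2)) = Pow(Rational(-5048549, 585), Rational(1, 2)) = Mul(Rational(1, 195), I, Pow(328155685, Rational(1, 2)))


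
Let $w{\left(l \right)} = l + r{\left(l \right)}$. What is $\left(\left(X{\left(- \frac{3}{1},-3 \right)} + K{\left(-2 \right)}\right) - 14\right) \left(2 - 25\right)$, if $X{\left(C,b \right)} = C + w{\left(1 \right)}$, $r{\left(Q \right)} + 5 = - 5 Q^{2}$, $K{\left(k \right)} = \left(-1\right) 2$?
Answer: $644$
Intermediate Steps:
$K{\left(k \right)} = -2$
$r{\left(Q \right)} = -5 - 5 Q^{2}$
$w{\left(l \right)} = -5 + l - 5 l^{2}$ ($w{\left(l \right)} = l - \left(5 + 5 l^{2}\right) = -5 + l - 5 l^{2}$)
$X{\left(C,b \right)} = -9 + C$ ($X{\left(C,b \right)} = C - \left(4 + 5\right) = C - 9 = -9 + C$)
$\left(\left(X{\left(- \frac{3}{1},-3 \right)} + K{\left(-2 \right)}\right) - 14\right) \left(2 - 25\right) = \left(\left(\left(-9 - \frac{3}{1}\right) - 2\right) - 14\right) \left(2 - 25\right) = \left(\left(\left(-9 - 3\right) - 2\right) - 14\right) \left(2 - 25\right) = \left(\left(\left(-9 - 3\right) - 2\right) - 14\right) \left(-23\right) = \left(\left(-12 - 2\right) - 14\right) \left(-23\right) = \left(-14 - 14\right) \left(-23\right) = \left(-28\right) \left(-23\right) = 644$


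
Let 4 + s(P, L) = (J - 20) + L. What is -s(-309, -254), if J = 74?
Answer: 204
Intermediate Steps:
s(P, L) = 50 + L (s(P, L) = -4 + ((74 - 20) + L) = -4 + (54 + L) = 50 + L)
-s(-309, -254) = -(50 - 254) = -1*(-204) = 204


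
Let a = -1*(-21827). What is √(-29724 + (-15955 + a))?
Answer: 2*I*√5963 ≈ 154.44*I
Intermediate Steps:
a = 21827
√(-29724 + (-15955 + a)) = √(-29724 + (-15955 + 21827)) = √(-29724 + 5872) = √(-23852) = 2*I*√5963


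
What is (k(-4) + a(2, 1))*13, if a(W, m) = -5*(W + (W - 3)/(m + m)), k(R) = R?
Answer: -299/2 ≈ -149.50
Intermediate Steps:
a(W, m) = -5*W - 5*(-3 + W)/(2*m) (a(W, m) = -5*(W + (-3 + W)/((2*m))) = -5*(W + (-3 + W)*(1/(2*m))) = -5*(W + (-3 + W)/(2*m)) = -5*W - 5*(-3 + W)/(2*m))
(k(-4) + a(2, 1))*13 = (-4 + (5/2)*(3 - 1*2 - 2*2*1)/1)*13 = (-4 + (5/2)*1*(3 - 2 - 4))*13 = (-4 + (5/2)*1*(-3))*13 = (-4 - 15/2)*13 = -23/2*13 = -299/2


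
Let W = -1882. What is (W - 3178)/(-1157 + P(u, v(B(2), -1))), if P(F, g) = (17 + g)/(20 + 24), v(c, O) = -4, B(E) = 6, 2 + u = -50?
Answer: 44528/10179 ≈ 4.3745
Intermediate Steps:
u = -52 (u = -2 - 50 = -52)
P(F, g) = 17/44 + g/44 (P(F, g) = (17 + g)/44 = (17 + g)*(1/44) = 17/44 + g/44)
(W - 3178)/(-1157 + P(u, v(B(2), -1))) = (-1882 - 3178)/(-1157 + (17/44 + (1/44)*(-4))) = -5060/(-1157 + (17/44 - 1/11)) = -5060/(-1157 + 13/44) = -5060/(-50895/44) = -5060*(-44/50895) = 44528/10179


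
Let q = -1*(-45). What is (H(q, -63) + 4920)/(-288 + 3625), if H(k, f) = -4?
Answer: 4916/3337 ≈ 1.4732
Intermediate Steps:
q = 45
(H(q, -63) + 4920)/(-288 + 3625) = (-4 + 4920)/(-288 + 3625) = 4916/3337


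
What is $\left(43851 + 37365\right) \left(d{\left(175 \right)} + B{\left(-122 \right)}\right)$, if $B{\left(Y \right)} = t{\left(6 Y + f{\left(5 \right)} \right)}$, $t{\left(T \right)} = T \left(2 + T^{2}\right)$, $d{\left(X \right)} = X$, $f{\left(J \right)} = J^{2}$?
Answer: $-28701286250112$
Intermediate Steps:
$B{\left(Y \right)} = \left(2 + \left(25 + 6 Y\right)^{2}\right) \left(25 + 6 Y\right)$ ($B{\left(Y \right)} = \left(6 Y + 5^{2}\right) \left(2 + \left(6 Y + 5^{2}\right)^{2}\right) = \left(6 Y + 25\right) \left(2 + \left(6 Y + 25\right)^{2}\right) = \left(25 + 6 Y\right) \left(2 + \left(25 + 6 Y\right)^{2}\right) = \left(2 + \left(25 + 6 Y\right)^{2}\right) \left(25 + 6 Y\right)$)
$\left(43851 + 37365\right) \left(d{\left(175 \right)} + B{\left(-122 \right)}\right) = \left(43851 + 37365\right) \left(175 + \left(2 + \left(25 + 6 \left(-122\right)\right)^{2}\right) \left(25 + 6 \left(-122\right)\right)\right) = 81216 \left(175 + \left(2 + \left(25 - 732\right)^{2}\right) \left(25 - 732\right)\right) = 81216 \left(175 + \left(2 + \left(-707\right)^{2}\right) \left(-707\right)\right) = 81216 \left(175 + \left(2 + 499849\right) \left(-707\right)\right) = 81216 \left(175 + 499851 \left(-707\right)\right) = 81216 \left(175 - 353394657\right) = 81216 \left(-353394482\right) = -28701286250112$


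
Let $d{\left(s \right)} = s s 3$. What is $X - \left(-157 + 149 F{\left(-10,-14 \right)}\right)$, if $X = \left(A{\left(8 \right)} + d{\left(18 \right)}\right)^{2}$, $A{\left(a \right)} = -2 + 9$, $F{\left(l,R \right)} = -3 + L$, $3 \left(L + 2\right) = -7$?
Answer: $\frac{2879072}{3} \approx 9.5969 \cdot 10^{5}$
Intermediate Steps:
$L = - \frac{13}{3}$ ($L = -2 + \frac{1}{3} \left(-7\right) = -2 - \frac{7}{3} = - \frac{13}{3} \approx -4.3333$)
$F{\left(l,R \right)} = - \frac{22}{3}$ ($F{\left(l,R \right)} = -3 - \frac{13}{3} = - \frac{22}{3}$)
$A{\left(a \right)} = 7$
$d{\left(s \right)} = 3 s^{2}$ ($d{\left(s \right)} = s^{2} \cdot 3 = 3 s^{2}$)
$X = 958441$ ($X = \left(7 + 3 \cdot 18^{2}\right)^{2} = \left(7 + 3 \cdot 324\right)^{2} = \left(7 + 972\right)^{2} = 979^{2} = 958441$)
$X - \left(-157 + 149 F{\left(-10,-14 \right)}\right) = 958441 + \left(\left(-149\right) \left(- \frac{22}{3}\right) + 157\right) = 958441 + \left(\frac{3278}{3} + 157\right) = 958441 + \frac{3749}{3} = \frac{2879072}{3}$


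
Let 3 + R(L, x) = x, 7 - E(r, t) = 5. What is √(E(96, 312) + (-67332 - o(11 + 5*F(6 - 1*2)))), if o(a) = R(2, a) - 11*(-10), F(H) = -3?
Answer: I*√67433 ≈ 259.68*I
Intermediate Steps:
E(r, t) = 2 (E(r, t) = 7 - 1*5 = 7 - 5 = 2)
R(L, x) = -3 + x
o(a) = 107 + a (o(a) = (-3 + a) - 11*(-10) = (-3 + a) + 110 = 107 + a)
√(E(96, 312) + (-67332 - o(11 + 5*F(6 - 1*2)))) = √(2 + (-67332 - (107 + (11 + 5*(-3))))) = √(2 + (-67332 - (107 + (11 - 15)))) = √(2 + (-67332 - (107 - 4))) = √(2 + (-67332 - 1*103)) = √(2 + (-67332 - 103)) = √(2 - 67435) = √(-67433) = I*√67433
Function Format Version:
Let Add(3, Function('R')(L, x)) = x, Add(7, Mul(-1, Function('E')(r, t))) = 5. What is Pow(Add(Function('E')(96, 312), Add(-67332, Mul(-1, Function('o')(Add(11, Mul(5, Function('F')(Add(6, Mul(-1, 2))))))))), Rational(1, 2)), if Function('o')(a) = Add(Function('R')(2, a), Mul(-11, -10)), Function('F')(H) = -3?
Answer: Mul(I, Pow(67433, Rational(1, 2))) ≈ Mul(259.68, I)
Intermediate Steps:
Function('E')(r, t) = 2 (Function('E')(r, t) = Add(7, Mul(-1, 5)) = Add(7, -5) = 2)
Function('R')(L, x) = Add(-3, x)
Function('o')(a) = Add(107, a) (Function('o')(a) = Add(Add(-3, a), Mul(-11, -10)) = Add(Add(-3, a), 110) = Add(107, a))
Pow(Add(Function('E')(96, 312), Add(-67332, Mul(-1, Function('o')(Add(11, Mul(5, Function('F')(Add(6, Mul(-1, 2))))))))), Rational(1, 2)) = Pow(Add(2, Add(-67332, Mul(-1, Add(107, Add(11, Mul(5, -3)))))), Rational(1, 2)) = Pow(Add(2, Add(-67332, Mul(-1, Add(107, Add(11, -15))))), Rational(1, 2)) = Pow(Add(2, Add(-67332, Mul(-1, Add(107, -4)))), Rational(1, 2)) = Pow(Add(2, Add(-67332, Mul(-1, 103))), Rational(1, 2)) = Pow(Add(2, Add(-67332, -103)), Rational(1, 2)) = Pow(Add(2, -67435), Rational(1, 2)) = Pow(-67433, Rational(1, 2)) = Mul(I, Pow(67433, Rational(1, 2)))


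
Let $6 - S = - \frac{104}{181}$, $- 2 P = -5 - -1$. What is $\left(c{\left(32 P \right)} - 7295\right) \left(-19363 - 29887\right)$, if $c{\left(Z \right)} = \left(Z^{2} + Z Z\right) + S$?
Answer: $- \frac{8054689750}{181} \approx -4.4501 \cdot 10^{7}$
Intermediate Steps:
$P = 2$ ($P = - \frac{-5 - -1}{2} = - \frac{-5 + 1}{2} = \left(- \frac{1}{2}\right) \left(-4\right) = 2$)
$S = \frac{1190}{181}$ ($S = 6 - - \frac{104}{181} = 6 + \frac{104}{181} = \frac{1190}{181} \approx 6.5746$)
$c{\left(Z \right)} = \frac{1190}{181} + 2 Z^{2}$ ($c{\left(Z \right)} = \left(Z^{2} + Z Z\right) + \frac{1190}{181} = \left(Z^{2} + Z^{2}\right) + \frac{1190}{181} = 2 Z^{2} + \frac{1190}{181} = \frac{1190}{181} + 2 Z^{2}$)
$\left(c{\left(32 P \right)} - 7295\right) \left(-19363 - 29887\right) = \left(\left(\frac{1190}{181} + 2 \left(32 \cdot 2\right)^{2}\right) - 7295\right) \left(-19363 - 29887\right) = \left(\left(\frac{1190}{181} + 2 \cdot 64^{2}\right) - 7295\right) \left(-49250\right) = \left(\left(\frac{1190}{181} + 2 \cdot 4096\right) - 7295\right) \left(-49250\right) = \left(\left(\frac{1190}{181} + 8192\right) - 7295\right) \left(-49250\right) = \left(\frac{1483942}{181} - 7295\right) \left(-49250\right) = \frac{163547}{181} \left(-49250\right) = - \frac{8054689750}{181}$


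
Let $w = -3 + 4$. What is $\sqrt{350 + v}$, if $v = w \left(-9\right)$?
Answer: $\sqrt{341} \approx 18.466$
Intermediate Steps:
$w = 1$
$v = -9$ ($v = 1 \left(-9\right) = -9$)
$\sqrt{350 + v} = \sqrt{350 - 9} = \sqrt{341}$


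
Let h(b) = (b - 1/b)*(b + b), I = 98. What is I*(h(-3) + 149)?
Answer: 16170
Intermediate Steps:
h(b) = 2*b*(b - 1/b) (h(b) = (b - 1/b)*(2*b) = 2*b*(b - 1/b))
I*(h(-3) + 149) = 98*((-2 + 2*(-3)**2) + 149) = 98*((-2 + 2*9) + 149) = 98*((-2 + 18) + 149) = 98*(16 + 149) = 98*165 = 16170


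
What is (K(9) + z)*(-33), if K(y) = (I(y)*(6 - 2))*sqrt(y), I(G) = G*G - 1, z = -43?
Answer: -30261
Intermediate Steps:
I(G) = -1 + G**2 (I(G) = G**2 - 1 = -1 + G**2)
K(y) = sqrt(y)*(-4 + 4*y**2) (K(y) = ((-1 + y**2)*(6 - 2))*sqrt(y) = ((-1 + y**2)*4)*sqrt(y) = (-4 + 4*y**2)*sqrt(y) = sqrt(y)*(-4 + 4*y**2))
(K(9) + z)*(-33) = (4*sqrt(9)*(-1 + 9**2) - 43)*(-33) = (4*3*(-1 + 81) - 43)*(-33) = (4*3*80 - 43)*(-33) = (960 - 43)*(-33) = 917*(-33) = -30261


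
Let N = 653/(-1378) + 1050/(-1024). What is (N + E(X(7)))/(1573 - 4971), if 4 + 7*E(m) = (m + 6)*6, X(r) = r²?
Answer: -111300117/8390939648 ≈ -0.013264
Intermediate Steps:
E(m) = 32/7 + 6*m/7 (E(m) = -4/7 + ((m + 6)*6)/7 = -4/7 + ((6 + m)*6)/7 = -4/7 + (36 + 6*m)/7 = -4/7 + (36/7 + 6*m/7) = 32/7 + 6*m/7)
N = -528893/352768 (N = 653*(-1/1378) + 1050*(-1/1024) = -653/1378 - 525/512 = -528893/352768 ≈ -1.4993)
(N + E(X(7)))/(1573 - 4971) = (-528893/352768 + (32/7 + (6/7)*7²))/(1573 - 4971) = (-528893/352768 + (32/7 + (6/7)*49))/(-3398) = (-528893/352768 + (32/7 + 42))*(-1/3398) = (-528893/352768 + 326/7)*(-1/3398) = (111300117/2469376)*(-1/3398) = -111300117/8390939648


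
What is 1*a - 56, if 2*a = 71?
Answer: -41/2 ≈ -20.500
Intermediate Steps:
a = 71/2 (a = (½)*71 = 71/2 ≈ 35.500)
1*a - 56 = 1*(71/2) - 56 = 71/2 - 56 = -41/2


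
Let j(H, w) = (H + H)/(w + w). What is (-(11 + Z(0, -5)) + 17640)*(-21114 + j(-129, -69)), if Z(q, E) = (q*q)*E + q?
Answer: -8560272191/23 ≈ -3.7219e+8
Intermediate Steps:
Z(q, E) = q + E*q**2 (Z(q, E) = q**2*E + q = E*q**2 + q = q + E*q**2)
j(H, w) = H/w (j(H, w) = (2*H)/((2*w)) = (2*H)*(1/(2*w)) = H/w)
(-(11 + Z(0, -5)) + 17640)*(-21114 + j(-129, -69)) = (-(11 + 0*(1 - 5*0)) + 17640)*(-21114 - 129/(-69)) = (-(11 + 0*(1 + 0)) + 17640)*(-21114 - 129*(-1/69)) = (-(11 + 0*1) + 17640)*(-21114 + 43/23) = (-(11 + 0) + 17640)*(-485579/23) = (-1*11 + 17640)*(-485579/23) = (-11 + 17640)*(-485579/23) = 17629*(-485579/23) = -8560272191/23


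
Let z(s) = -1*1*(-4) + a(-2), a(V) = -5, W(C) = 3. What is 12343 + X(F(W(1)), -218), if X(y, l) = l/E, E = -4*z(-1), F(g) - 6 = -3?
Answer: 24577/2 ≈ 12289.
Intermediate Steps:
F(g) = 3 (F(g) = 6 - 3 = 3)
z(s) = -1 (z(s) = -1*1*(-4) - 5 = -1*(-4) - 5 = 4 - 5 = -1)
E = 4 (E = -4*(-1) = 4)
X(y, l) = l/4
12343 + X(F(W(1)), -218) = 12343 + (¼)*(-218) = 12343 - 109/2 = 24577/2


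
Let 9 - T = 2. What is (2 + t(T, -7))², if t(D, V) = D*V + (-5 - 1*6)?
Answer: 3364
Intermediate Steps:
T = 7 (T = 9 - 1*2 = 9 - 2 = 7)
t(D, V) = -11 + D*V (t(D, V) = D*V + (-5 - 6) = D*V - 11 = -11 + D*V)
(2 + t(T, -7))² = (2 + (-11 + 7*(-7)))² = (2 + (-11 - 49))² = (2 - 60)² = (-58)² = 3364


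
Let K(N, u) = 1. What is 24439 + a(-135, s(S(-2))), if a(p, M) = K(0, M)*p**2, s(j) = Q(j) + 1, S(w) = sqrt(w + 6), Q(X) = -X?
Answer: 42664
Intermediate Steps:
S(w) = sqrt(6 + w)
s(j) = 1 - j (s(j) = -j + 1 = 1 - j)
a(p, M) = p**2 (a(p, M) = 1*p**2 = p**2)
24439 + a(-135, s(S(-2))) = 24439 + (-135)**2 = 24439 + 18225 = 42664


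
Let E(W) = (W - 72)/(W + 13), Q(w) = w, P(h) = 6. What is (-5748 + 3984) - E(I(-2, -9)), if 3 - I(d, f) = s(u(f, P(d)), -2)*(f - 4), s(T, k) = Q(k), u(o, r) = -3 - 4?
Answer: -3547/2 ≈ -1773.5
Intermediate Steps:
u(o, r) = -7
s(T, k) = k
I(d, f) = -5 + 2*f (I(d, f) = 3 - (-2)*(f - 4) = 3 - (-2)*(-4 + f) = 3 - (8 - 2*f) = 3 + (-8 + 2*f) = -5 + 2*f)
E(W) = (-72 + W)/(13 + W)
(-5748 + 3984) - E(I(-2, -9)) = (-5748 + 3984) - (-72 + (-5 + 2*(-9)))/(13 + (-5 + 2*(-9))) = -1764 - (-72 + (-5 - 18))/(13 + (-5 - 18)) = -1764 - (-72 - 23)/(13 - 23) = -1764 - (-95)/(-10) = -1764 - (-1)*(-95)/10 = -1764 - 1*19/2 = -1764 - 19/2 = -3547/2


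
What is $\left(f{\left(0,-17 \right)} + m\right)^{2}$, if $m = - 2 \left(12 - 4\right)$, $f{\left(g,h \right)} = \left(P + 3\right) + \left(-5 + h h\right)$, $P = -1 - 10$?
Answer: $67600$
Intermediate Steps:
$P = -11$ ($P = -1 - 10 = -11$)
$f{\left(g,h \right)} = -13 + h^{2}$ ($f{\left(g,h \right)} = \left(-11 + 3\right) + \left(-5 + h h\right) = -8 + \left(-5 + h^{2}\right) = -13 + h^{2}$)
$m = -16$ ($m = \left(-2\right) 8 = -16$)
$\left(f{\left(0,-17 \right)} + m\right)^{2} = \left(\left(-13 + \left(-17\right)^{2}\right) - 16\right)^{2} = \left(\left(-13 + 289\right) - 16\right)^{2} = \left(276 - 16\right)^{2} = 260^{2} = 67600$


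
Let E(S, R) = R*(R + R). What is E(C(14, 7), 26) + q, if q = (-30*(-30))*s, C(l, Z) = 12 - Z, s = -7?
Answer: -4948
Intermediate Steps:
E(S, R) = 2*R² (E(S, R) = R*(2*R) = 2*R²)
q = -6300 (q = -30*(-30)*(-7) = 900*(-7) = -6300)
E(C(14, 7), 26) + q = 2*26² - 6300 = 2*676 - 6300 = 1352 - 6300 = -4948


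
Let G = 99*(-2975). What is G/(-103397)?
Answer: 42075/14771 ≈ 2.8485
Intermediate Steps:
G = -294525
G/(-103397) = -294525/(-103397) = -294525*(-1/103397) = 42075/14771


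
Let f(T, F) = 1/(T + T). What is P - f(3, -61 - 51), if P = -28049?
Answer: -168295/6 ≈ -28049.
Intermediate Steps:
f(T, F) = 1/(2*T)
P - f(3, -61 - 51) = -28049 - 1/(2*3) = -28049 - 1*⅙ = -28049 - ⅙ = -168295/6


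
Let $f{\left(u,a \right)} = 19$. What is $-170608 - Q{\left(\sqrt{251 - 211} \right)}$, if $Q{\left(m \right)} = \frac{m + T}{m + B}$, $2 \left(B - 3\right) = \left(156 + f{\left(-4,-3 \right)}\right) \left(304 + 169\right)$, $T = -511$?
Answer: $- \frac{1169124299398666}{6852693801} - \frac{335212 \sqrt{10}}{6852693801} \approx -1.7061 \cdot 10^{5}$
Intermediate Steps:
$B = \frac{82781}{2}$ ($B = 3 + \frac{\left(156 + 19\right) \left(304 + 169\right)}{2} = 3 + \frac{175 \cdot 473}{2} = 3 + \frac{1}{2} \cdot 82775 = 3 + \frac{82775}{2} = \frac{82781}{2} \approx 41391.0$)
$Q{\left(m \right)} = \frac{-511 + m}{\frac{82781}{2} + m}$ ($Q{\left(m \right)} = \frac{m - 511}{m + \frac{82781}{2}} = \frac{-511 + m}{\frac{82781}{2} + m}$)
$-170608 - Q{\left(\sqrt{251 - 211} \right)} = -170608 - \frac{2 \left(-511 + \sqrt{251 - 211}\right)}{82781 + 2 \sqrt{251 - 211}} = -170608 - \frac{2 \left(-511 + \sqrt{40}\right)}{82781 + 2 \sqrt{40}} = -170608 - \frac{2 \left(-511 + 2 \sqrt{10}\right)}{82781 + 2 \cdot 2 \sqrt{10}} = -170608 - \frac{2 \left(-511 + 2 \sqrt{10}\right)}{82781 + 4 \sqrt{10}}$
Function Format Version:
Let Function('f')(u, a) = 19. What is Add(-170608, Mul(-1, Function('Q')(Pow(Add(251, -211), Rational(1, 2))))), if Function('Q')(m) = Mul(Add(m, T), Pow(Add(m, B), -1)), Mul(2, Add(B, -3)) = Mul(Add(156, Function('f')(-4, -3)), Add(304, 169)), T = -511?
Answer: Add(Rational(-1169124299398666, 6852693801), Mul(Rational(-335212, 6852693801), Pow(10, Rational(1, 2)))) ≈ -1.7061e+5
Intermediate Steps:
B = Rational(82781, 2) (B = Add(3, Mul(Rational(1, 2), Mul(Add(156, 19), Add(304, 169)))) = Add(3, Mul(Rational(1, 2), Mul(175, 473))) = Add(3, Mul(Rational(1, 2), 82775)) = Add(3, Rational(82775, 2)) = Rational(82781, 2) ≈ 41391.)
Function('Q')(m) = Mul(Pow(Add(Rational(82781, 2), m), -1), Add(-511, m)) (Function('Q')(m) = Mul(Add(m, -511), Pow(Add(m, Rational(82781, 2)), -1)) = Mul(Add(-511, m), Pow(Add(Rational(82781, 2), m), -1)) = Mul(Pow(Add(Rational(82781, 2), m), -1), Add(-511, m)))
Add(-170608, Mul(-1, Function('Q')(Pow(Add(251, -211), Rational(1, 2))))) = Add(-170608, Mul(-1, Mul(2, Pow(Add(82781, Mul(2, Pow(Add(251, -211), Rational(1, 2)))), -1), Add(-511, Pow(Add(251, -211), Rational(1, 2)))))) = Add(-170608, Mul(-1, Mul(2, Pow(Add(82781, Mul(2, Pow(40, Rational(1, 2)))), -1), Add(-511, Pow(40, Rational(1, 2)))))) = Add(-170608, Mul(-1, Mul(2, Pow(Add(82781, Mul(2, Mul(2, Pow(10, Rational(1, 2))))), -1), Add(-511, Mul(2, Pow(10, Rational(1, 2))))))) = Add(-170608, Mul(-1, Mul(2, Pow(Add(82781, Mul(4, Pow(10, Rational(1, 2)))), -1), Add(-511, Mul(2, Pow(10, Rational(1, 2))))))) = Add(-170608, Mul(-2, Pow(Add(82781, Mul(4, Pow(10, Rational(1, 2)))), -1), Add(-511, Mul(2, Pow(10, Rational(1, 2))))))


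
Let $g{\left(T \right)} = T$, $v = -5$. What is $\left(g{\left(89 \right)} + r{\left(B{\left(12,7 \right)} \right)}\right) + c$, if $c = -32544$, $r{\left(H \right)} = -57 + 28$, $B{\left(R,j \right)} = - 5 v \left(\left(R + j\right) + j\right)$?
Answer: $-32484$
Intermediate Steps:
$B{\left(R,j \right)} = 25 R + 50 j$ ($B{\left(R,j \right)} = \left(-5\right) \left(-5\right) \left(\left(R + j\right) + j\right) = 25 \left(R + 2 j\right) = 25 R + 50 j$)
$r{\left(H \right)} = -29$
$\left(g{\left(89 \right)} + r{\left(B{\left(12,7 \right)} \right)}\right) + c = \left(89 - 29\right) - 32544 = 60 - 32544 = -32484$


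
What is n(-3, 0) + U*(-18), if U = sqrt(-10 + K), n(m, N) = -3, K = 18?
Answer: -3 - 36*sqrt(2) ≈ -53.912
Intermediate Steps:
U = 2*sqrt(2) (U = sqrt(-10 + 18) = sqrt(8) = 2*sqrt(2) ≈ 2.8284)
n(-3, 0) + U*(-18) = -3 + (2*sqrt(2))*(-18) = -3 - 36*sqrt(2)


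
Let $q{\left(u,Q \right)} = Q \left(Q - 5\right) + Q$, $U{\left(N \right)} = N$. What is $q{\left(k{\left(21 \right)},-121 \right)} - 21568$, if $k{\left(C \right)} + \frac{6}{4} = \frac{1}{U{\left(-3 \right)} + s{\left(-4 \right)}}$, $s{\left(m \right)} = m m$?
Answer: $-6443$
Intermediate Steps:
$s{\left(m \right)} = m^{2}$
$k{\left(C \right)} = - \frac{37}{26}$ ($k{\left(C \right)} = - \frac{3}{2} + \frac{1}{-3 + \left(-4\right)^{2}} = - \frac{3}{2} + \frac{1}{-3 + 16} = - \frac{3}{2} + \frac{1}{13} = - \frac{37}{26}$)
$q{\left(u,Q \right)} = Q + Q \left(-5 + Q\right)$ ($q{\left(u,Q \right)} = Q \left(-5 + Q\right) + Q = Q + Q \left(-5 + Q\right)$)
$q{\left(k{\left(21 \right)},-121 \right)} - 21568 = - 121 \left(-4 - 121\right) - 21568 = \left(-121\right) \left(-125\right) - 21568 = 15125 - 21568 = -6443$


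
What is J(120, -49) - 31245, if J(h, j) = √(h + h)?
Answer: -31245 + 4*√15 ≈ -31230.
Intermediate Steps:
J(h, j) = √2*√h (J(h, j) = √(2*h) = √2*√h)
J(120, -49) - 31245 = √2*√120 - 31245 = √2*(2*√30) - 31245 = 4*√15 - 31245 = -31245 + 4*√15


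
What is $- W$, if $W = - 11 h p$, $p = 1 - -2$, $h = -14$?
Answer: $-462$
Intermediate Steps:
$p = 3$ ($p = 1 + 2 = 3$)
$W = 462$ ($W = \left(-11\right) \left(-14\right) 3 = 154 \cdot 3 = 462$)
$- W = \left(-1\right) 462 = -462$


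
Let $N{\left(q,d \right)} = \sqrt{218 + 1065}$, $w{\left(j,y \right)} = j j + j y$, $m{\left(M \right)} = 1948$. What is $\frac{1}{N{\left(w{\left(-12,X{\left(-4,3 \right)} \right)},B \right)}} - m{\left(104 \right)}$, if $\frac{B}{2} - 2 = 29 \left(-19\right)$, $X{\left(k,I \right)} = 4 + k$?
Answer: $-1948 + \frac{\sqrt{1283}}{1283} \approx -1948.0$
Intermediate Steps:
$w{\left(j,y \right)} = j^{2} + j y$
$B = -1098$ ($B = 4 + 2 \cdot 29 \left(-19\right) = 4 + 2 \left(-551\right) = 4 - 1102 = -1098$)
$N{\left(q,d \right)} = \sqrt{1283}$
$\frac{1}{N{\left(w{\left(-12,X{\left(-4,3 \right)} \right)},B \right)}} - m{\left(104 \right)} = \frac{1}{\sqrt{1283}} - 1948 = \frac{\sqrt{1283}}{1283} - 1948 = -1948 + \frac{\sqrt{1283}}{1283}$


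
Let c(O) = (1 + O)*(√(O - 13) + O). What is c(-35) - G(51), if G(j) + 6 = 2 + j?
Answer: 1143 - 136*I*√3 ≈ 1143.0 - 235.56*I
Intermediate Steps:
G(j) = -4 + j (G(j) = -6 + (2 + j) = -4 + j)
c(O) = (1 + O)*(O + √(-13 + O)) (c(O) = (1 + O)*(√(-13 + O) + O) = (1 + O)*(O + √(-13 + O)))
c(-35) - G(51) = (-35 + (-35)² + √(-13 - 35) - 35*√(-13 - 35)) - (-4 + 51) = (-35 + 1225 + √(-48) - 140*I*√3) - 1*47 = (-35 + 1225 + 4*I*√3 - 140*I*√3) - 47 = (1190 - 136*I*√3) - 47 = 1143 - 136*I*√3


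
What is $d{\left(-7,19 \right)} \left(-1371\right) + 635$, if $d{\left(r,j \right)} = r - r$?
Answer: $635$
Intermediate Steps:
$d{\left(r,j \right)} = 0$
$d{\left(-7,19 \right)} \left(-1371\right) + 635 = 0 \left(-1371\right) + 635 = 0 + 635 = 635$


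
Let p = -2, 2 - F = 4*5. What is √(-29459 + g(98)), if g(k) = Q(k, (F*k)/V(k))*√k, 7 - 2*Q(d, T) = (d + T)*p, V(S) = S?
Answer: √(-117836 + 2338*√2)/2 ≈ 169.21*I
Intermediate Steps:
F = -18 (F = 2 - 4*5 = 2 - 1*20 = 2 - 20 = -18)
Q(d, T) = 7/2 + T + d (Q(d, T) = 7/2 - (d + T)*(-2)/2 = 7/2 - (T + d)*(-2)/2 = 7/2 - (-2*T - 2*d)/2 = 7/2 + (T + d) = 7/2 + T + d)
g(k) = √k*(-29/2 + k) (g(k) = (7/2 + (-18*k)/k + k)*√k = (7/2 - 18 + k)*√k = (-29/2 + k)*√k = √k*(-29/2 + k))
√(-29459 + g(98)) = √(-29459 + √98*(-29/2 + 98)) = √(-29459 + (7*√2)*(167/2)) = √(-29459 + 1169*√2/2)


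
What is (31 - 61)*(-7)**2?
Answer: -1470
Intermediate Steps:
(31 - 61)*(-7)**2 = -30*49 = -1470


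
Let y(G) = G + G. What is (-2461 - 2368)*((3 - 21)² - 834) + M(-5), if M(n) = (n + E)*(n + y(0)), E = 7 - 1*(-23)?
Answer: 2462665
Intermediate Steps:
y(G) = 2*G
E = 30 (E = 7 + 23 = 30)
M(n) = n*(30 + n) (M(n) = (n + 30)*(n + 2*0) = (30 + n)*(n + 0) = (30 + n)*n = n*(30 + n))
(-2461 - 2368)*((3 - 21)² - 834) + M(-5) = (-2461 - 2368)*((3 - 21)² - 834) - 5*(30 - 5) = -4829*((-18)² - 834) - 5*25 = -4829*(324 - 834) - 125 = -4829*(-510) - 125 = 2462790 - 125 = 2462665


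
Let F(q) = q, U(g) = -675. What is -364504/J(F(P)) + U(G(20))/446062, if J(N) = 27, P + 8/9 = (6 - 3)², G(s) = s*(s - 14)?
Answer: -162591401473/12043674 ≈ -13500.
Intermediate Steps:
G(s) = s*(-14 + s)
P = 73/9 (P = -8/9 + (6 - 3)² = -8/9 + 3² = -8/9 + 9 = 73/9 ≈ 8.1111)
-364504/J(F(P)) + U(G(20))/446062 = -364504/27 - 675/446062 = -162591401473/12043674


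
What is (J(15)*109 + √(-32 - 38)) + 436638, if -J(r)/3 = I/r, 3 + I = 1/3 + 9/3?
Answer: 6549461/15 + I*√70 ≈ 4.3663e+5 + 8.3666*I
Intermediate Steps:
I = ⅓ (I = -3 + (1/3 + 9/3) = -3 + (1*(⅓) + 9*(⅓)) = -3 + (⅓ + 3) = -3 + 10/3 = ⅓ ≈ 0.33333)
J(r) = -1/r
(J(15)*109 + √(-32 - 38)) + 436638 = (-1/15*109 + √(-32 - 38)) + 436638 = (-1*1/15*109 + √(-70)) + 436638 = (-1/15*109 + I*√70) + 436638 = (-109/15 + I*√70) + 436638 = 6549461/15 + I*√70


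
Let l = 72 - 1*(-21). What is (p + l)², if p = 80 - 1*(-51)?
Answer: 50176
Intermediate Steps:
l = 93 (l = 72 + 21 = 93)
p = 131 (p = 80 + 51 = 131)
(p + l)² = (131 + 93)² = 224² = 50176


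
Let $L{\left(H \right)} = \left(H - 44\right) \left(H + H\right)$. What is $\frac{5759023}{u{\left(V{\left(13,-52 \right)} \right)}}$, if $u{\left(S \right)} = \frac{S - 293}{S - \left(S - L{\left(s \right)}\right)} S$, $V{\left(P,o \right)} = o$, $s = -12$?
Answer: $\frac{645010576}{1495} \approx 4.3145 \cdot 10^{5}$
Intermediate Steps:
$L{\left(H \right)} = 2 H \left(-44 + H\right)$ ($L{\left(H \right)} = \left(-44 + H\right) 2 H = 2 H \left(-44 + H\right)$)
$u{\left(S \right)} = S \left(- \frac{293}{1344} + \frac{S}{1344}\right)$ ($u{\left(S \right)} = \frac{S - 293}{S - \left(S + 24 \left(-44 - 12\right)\right)} S = \frac{-293 + S}{S - \left(-1344 + S\right)} S = \frac{-293 + S}{1344} S = \left(-293 + S\right) \frac{1}{1344} S = \left(- \frac{293}{1344} + \frac{S}{1344}\right) S = S \left(- \frac{293}{1344} + \frac{S}{1344}\right)$)
$\frac{5759023}{u{\left(V{\left(13,-52 \right)} \right)}} = \frac{5759023}{\frac{1}{1344} \left(-52\right) \left(-293 - 52\right)} = \frac{5759023}{\frac{1}{1344} \left(-52\right) \left(-345\right)} = \frac{5759023}{\frac{1495}{112}} = 5759023 \cdot \frac{112}{1495} = \frac{645010576}{1495}$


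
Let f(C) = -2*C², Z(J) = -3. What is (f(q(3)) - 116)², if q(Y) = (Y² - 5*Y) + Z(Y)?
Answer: 77284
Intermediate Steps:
q(Y) = -3 + Y² - 5*Y (q(Y) = (Y² - 5*Y) - 3 = -3 + Y² - 5*Y)
(f(q(3)) - 116)² = (-2*(-3 + 3² - 5*3)² - 116)² = (-2*(-3 + 9 - 15)² - 116)² = (-2*(-9)² - 116)² = (-2*81 - 116)² = (-162 - 116)² = (-278)² = 77284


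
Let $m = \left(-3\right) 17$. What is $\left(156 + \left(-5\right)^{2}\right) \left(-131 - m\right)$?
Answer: $-14480$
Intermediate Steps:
$m = -51$
$\left(156 + \left(-5\right)^{2}\right) \left(-131 - m\right) = \left(156 + \left(-5\right)^{2}\right) \left(-131 - -51\right) = \left(156 + 25\right) \left(-131 + 51\right) = 181 \left(-80\right) = -14480$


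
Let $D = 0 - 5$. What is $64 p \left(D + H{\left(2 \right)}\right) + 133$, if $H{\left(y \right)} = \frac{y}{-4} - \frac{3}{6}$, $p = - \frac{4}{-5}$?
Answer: $- \frac{871}{5} \approx -174.2$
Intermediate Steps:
$p = \frac{4}{5}$ ($p = \left(-4\right) \left(- \frac{1}{5}\right) = \frac{4}{5} \approx 0.8$)
$H{\left(y \right)} = - \frac{1}{2} - \frac{y}{4}$ ($H{\left(y \right)} = y \left(- \frac{1}{4}\right) - \frac{1}{2} = - \frac{y}{4} - \frac{1}{2} = - \frac{1}{2} - \frac{y}{4}$)
$D = -5$
$64 p \left(D + H{\left(2 \right)}\right) + 133 = 64 \frac{4 \left(-5 - 1\right)}{5} + 133 = 64 \cdot \frac{4}{5} \left(-6\right) + 133 = 64 \left(- \frac{24}{5}\right) + 133 = - \frac{1536}{5} + 133 = - \frac{871}{5}$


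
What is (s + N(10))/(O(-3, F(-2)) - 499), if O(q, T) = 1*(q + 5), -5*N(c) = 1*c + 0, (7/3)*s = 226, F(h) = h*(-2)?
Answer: -664/3479 ≈ -0.19086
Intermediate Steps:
F(h) = -2*h
s = 678/7 (s = (3/7)*226 = 678/7 ≈ 96.857)
N(c) = -c/5 (N(c) = -(1*c + 0)/5 = -(c + 0)/5 = -c/5)
O(q, T) = 5 + q (O(q, T) = 1*(5 + q) = 5 + q)
(s + N(10))/(O(-3, F(-2)) - 499) = (678/7 - ⅕*10)/((5 - 3) - 499) = (678/7 - 2)/(2 - 499) = (664/7)/(-497) = (664/7)*(-1/497) = -664/3479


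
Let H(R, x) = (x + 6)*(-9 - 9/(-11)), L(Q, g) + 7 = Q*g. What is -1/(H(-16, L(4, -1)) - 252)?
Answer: 11/2322 ≈ 0.0047373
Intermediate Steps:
L(Q, g) = -7 + Q*g
H(R, x) = -540/11 - 90*x/11 (H(R, x) = (6 + x)*(-9 - 9*(-1/11)) = (6 + x)*(-9 + 9/11) = (6 + x)*(-90/11) = -540/11 - 90*x/11)
-1/(H(-16, L(4, -1)) - 252) = -1/((-540/11 - 90*(-7 + 4*(-1))/11) - 252) = -1/((-540/11 - 90*(-7 - 4)/11) - 252) = -1/((-540/11 - 90/11*(-11)) - 252) = -1/((-540/11 + 90) - 252) = -1/(450/11 - 252) = -1/(-2322/11) = -1*(-11/2322) = 11/2322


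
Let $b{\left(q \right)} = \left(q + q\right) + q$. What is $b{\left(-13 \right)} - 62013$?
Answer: $-62052$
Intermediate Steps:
$b{\left(q \right)} = 3 q$ ($b{\left(q \right)} = 2 q + q = 3 q$)
$b{\left(-13 \right)} - 62013 = 3 \left(-13\right) - 62013 = -39 - 62013 = -62052$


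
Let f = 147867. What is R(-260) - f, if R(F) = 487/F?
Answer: -38445907/260 ≈ -1.4787e+5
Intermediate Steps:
R(-260) - f = 487/(-260) - 1*147867 = 487*(-1/260) - 147867 = -487/260 - 147867 = -38445907/260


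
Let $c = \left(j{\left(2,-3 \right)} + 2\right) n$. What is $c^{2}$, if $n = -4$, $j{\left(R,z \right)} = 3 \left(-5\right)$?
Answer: $2704$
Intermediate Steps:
$j{\left(R,z \right)} = -15$
$c = 52$ ($c = \left(-15 + 2\right) \left(-4\right) = \left(-13\right) \left(-4\right) = 52$)
$c^{2} = 52^{2} = 2704$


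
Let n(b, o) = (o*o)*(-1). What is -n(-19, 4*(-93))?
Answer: 138384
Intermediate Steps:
n(b, o) = -o**2 (n(b, o) = o**2*(-1) = -o**2)
-n(-19, 4*(-93)) = -(-1)*(4*(-93))**2 = -(-1)*(-372)**2 = -(-1)*138384 = -1*(-138384) = 138384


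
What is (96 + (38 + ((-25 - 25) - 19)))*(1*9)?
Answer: 585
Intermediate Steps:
(96 + (38 + ((-25 - 25) - 19)))*(1*9) = (96 + (38 + (-50 - 19)))*9 = (96 + (38 - 69))*9 = (96 - 31)*9 = 65*9 = 585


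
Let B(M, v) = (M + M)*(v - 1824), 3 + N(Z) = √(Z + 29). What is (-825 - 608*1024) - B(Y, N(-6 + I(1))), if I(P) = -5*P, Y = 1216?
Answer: 3819847 - 7296*√2 ≈ 3.8095e+6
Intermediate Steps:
N(Z) = -3 + √(29 + Z) (N(Z) = -3 + √(Z + 29) = -3 + √(29 + Z))
B(M, v) = 2*M*(-1824 + v) (B(M, v) = (2*M)*(-1824 + v) = 2*M*(-1824 + v))
(-825 - 608*1024) - B(Y, N(-6 + I(1))) = (-825 - 608*1024) - 2*1216*(-1824 + (-3 + √(29 + (-6 - 5*1)))) = (-825 - 622592) - 2*1216*(-1824 + (-3 + √(29 + (-6 - 5)))) = -623417 - 2*1216*(-1824 + (-3 + √(29 - 11))) = -623417 - 2*1216*(-1824 + (-3 + √18)) = -623417 - 2*1216*(-1824 + (-3 + 3*√2)) = -623417 - 2*1216*(-1827 + 3*√2) = -623417 - (-4443264 + 7296*√2) = -623417 + (4443264 - 7296*√2) = 3819847 - 7296*√2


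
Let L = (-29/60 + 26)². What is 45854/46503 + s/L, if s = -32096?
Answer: -5265737049106/109001218383 ≈ -48.309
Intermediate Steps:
L = 2343961/3600 (L = (-29*1/60 + 26)² = (-29/60 + 26)² = (1531/60)² = 2343961/3600 ≈ 651.10)
45854/46503 + s/L = 45854/46503 - 32096/2343961/3600 = 45854*(1/46503) - 32096*3600/2343961 = 45854/46503 - 115545600/2343961 = -5265737049106/109001218383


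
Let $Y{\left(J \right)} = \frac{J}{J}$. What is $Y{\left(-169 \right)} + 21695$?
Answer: $21696$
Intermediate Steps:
$Y{\left(J \right)} = 1$
$Y{\left(-169 \right)} + 21695 = 1 + 21695 = 21696$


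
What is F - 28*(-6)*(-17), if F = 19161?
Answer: 16305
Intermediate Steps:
F - 28*(-6)*(-17) = 19161 - 28*(-6)*(-17) = 19161 - (-168)*(-17) = 19161 - 1*2856 = 19161 - 2856 = 16305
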